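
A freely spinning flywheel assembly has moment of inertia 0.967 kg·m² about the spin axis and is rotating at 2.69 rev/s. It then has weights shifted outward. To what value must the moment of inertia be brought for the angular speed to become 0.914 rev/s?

I₂ ≈ 2.85 kg·m²

Angular momentum about the spin axis is conserved since the torque about it is zero.
I₂ = I₁ω₁ / ω₂ = (0.967)(2.69) / (0.914) = 2.846 kg·m².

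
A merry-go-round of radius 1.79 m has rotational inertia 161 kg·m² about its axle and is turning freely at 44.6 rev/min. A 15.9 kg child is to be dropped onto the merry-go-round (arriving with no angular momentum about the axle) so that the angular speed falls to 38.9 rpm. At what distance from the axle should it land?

No external torque acts about the axle; L_before = L_after.
I_p ω_i = (I_p + m r²) ω_f ⇒ m r² = I_p(ω_i/ω_f − 1) = 161.0(44.6/38.9 − 1) = 23.59 kg·m².
r = √(23.59/15.9) = 1.218 m.

r ≈ 1.22 m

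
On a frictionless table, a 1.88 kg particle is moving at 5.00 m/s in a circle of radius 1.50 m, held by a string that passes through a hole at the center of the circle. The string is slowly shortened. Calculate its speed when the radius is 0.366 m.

v₂ ≈ 20.5 m/s

The only horizontal force on the mass is along the cord (radial), so it exerts no torque about the hole and angular momentum m v r is conserved.
v₂ = v₁ r₁ / r₂ = (5.00)(1.50) / (0.366) = 20.49 m/s.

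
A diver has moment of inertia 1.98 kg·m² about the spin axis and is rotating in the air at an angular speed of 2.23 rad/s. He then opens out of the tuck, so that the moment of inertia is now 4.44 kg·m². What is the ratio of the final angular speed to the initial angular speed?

ω₂/ω₁ ≈ 0.446

Angular momentum about the spin axis is conserved since the torque about it is zero.
ω₂/ω₁ = I₁/I₂ = 1.980 / 4.440 = 0.4459.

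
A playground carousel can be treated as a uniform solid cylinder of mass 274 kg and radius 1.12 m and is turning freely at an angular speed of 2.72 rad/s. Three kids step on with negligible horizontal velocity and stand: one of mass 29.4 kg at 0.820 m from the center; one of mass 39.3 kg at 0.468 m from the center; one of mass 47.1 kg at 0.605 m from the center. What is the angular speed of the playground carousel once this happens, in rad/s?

ω_f ≈ 2.15 rad/s

No external torque acts about the center; L_before = L_after.
I_p = ½(274)(1.12)² = 171.9 kg·m².
Added inertia Σmr² = (29.4)(0.820)² + (39.3)(0.468)² + (47.1)(0.605)² = 45.62 kg·m²; I_f = 171.9 + 45.62 = 217.5 kg·m².
ω_f = I_p ω_i / I_f = (171.9)(2.72) / 217.5 = 2.149 rad/s.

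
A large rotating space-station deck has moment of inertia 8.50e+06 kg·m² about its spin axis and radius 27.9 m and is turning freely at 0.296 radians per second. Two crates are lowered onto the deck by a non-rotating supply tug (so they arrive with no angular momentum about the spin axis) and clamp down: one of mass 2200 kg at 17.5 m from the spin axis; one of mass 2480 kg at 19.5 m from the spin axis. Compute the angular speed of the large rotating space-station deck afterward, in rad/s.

No external torque acts about the spin axis; L_before = L_after.
Added inertia Σmr² = (2200)(17.5)² + (2480)(19.5)² = 1.617e+06 kg·m²; I_f = 8.500e+06 + 1.617e+06 = 1.012e+07 kg·m².
ω_f = I_p ω_i / I_f = (8.500e+06)(0.296) / 1.012e+07 = 0.2487 rad/s.

ω_f ≈ 0.249 rad/s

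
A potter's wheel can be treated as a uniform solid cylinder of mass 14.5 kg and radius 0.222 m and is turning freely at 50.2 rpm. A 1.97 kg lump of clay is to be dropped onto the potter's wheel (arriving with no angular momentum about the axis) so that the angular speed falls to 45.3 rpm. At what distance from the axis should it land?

r ≈ 0.140 m

No external torque acts about the axis; L_before = L_after.
I_p = ½(14.5)(0.222)² = 0.3573 kg·m².
I_p ω_i = (I_p + m r²) ω_f ⇒ m r² = I_p(ω_i/ω_f − 1) = 0.3573(50.2/45.3 − 1) = 0.03865 kg·m².
r = √(0.03865/1.97) = 0.1401 m.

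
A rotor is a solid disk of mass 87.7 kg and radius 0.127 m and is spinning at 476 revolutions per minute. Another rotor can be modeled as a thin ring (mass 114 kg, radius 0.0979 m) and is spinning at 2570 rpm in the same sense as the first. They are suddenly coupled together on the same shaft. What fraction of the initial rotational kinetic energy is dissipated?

fraction ≈ 0.255

No external torque acts about the common axis, so total angular momentum is conserved.
Moments of inertia: I_A = ½(87.7)(0.127)² = 0.7073 kg·m²; I_B = (114)(0.0979)² = 1.093 kg·m².
Taking A's sense as positive: L = (0.7073)(476) + (1.093)(2570) = 3145 kg·m²·rpm.
Combined I = 0.7073 + 1.093 = 1.800 kg·m².
ω_f = L / I = 3145 / 1.800 = 1747 rpm.
KE_i = ½ΣIω² = 40450 J; KE_f = ½(1.800)(183.0)² = 30130 J.
Fraction dissipated = (KE_i − KE_f)/KE_i = 0.2552.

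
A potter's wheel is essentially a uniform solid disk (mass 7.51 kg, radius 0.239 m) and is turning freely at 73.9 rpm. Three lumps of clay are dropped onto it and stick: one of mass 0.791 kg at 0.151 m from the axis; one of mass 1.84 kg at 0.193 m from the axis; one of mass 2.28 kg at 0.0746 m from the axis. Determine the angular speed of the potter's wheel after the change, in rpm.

ω_f ≈ 50.5 rpm

The added mass arrives with no angular momentum about the axis, and any external torque about the axis is negligible, so the system's angular momentum is conserved.
I_p = ½(7.51)(0.239)² = 0.2145 kg·m².
Added inertia Σmr² = (0.791)(0.151)² + (1.84)(0.193)² + (2.28)(0.0746)² = 0.09926 kg·m²; I_f = 0.2145 + 0.09926 = 0.3138 kg·m².
ω_f = I_p ω_i / I_f = (0.2145)(73.9) / 0.3138 = 50.52 rpm.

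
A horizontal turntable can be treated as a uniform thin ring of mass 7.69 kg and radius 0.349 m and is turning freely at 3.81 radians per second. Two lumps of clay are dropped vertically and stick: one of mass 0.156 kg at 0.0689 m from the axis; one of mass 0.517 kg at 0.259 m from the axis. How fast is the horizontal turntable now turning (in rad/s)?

The added mass arrives with no angular momentum about the axis, and any external torque about the axis is negligible, so the system's angular momentum is conserved.
I_p = (7.69)(0.349)² = 0.9366 kg·m².
Added inertia Σmr² = (0.156)(0.0689)² + (0.517)(0.259)² = 0.03542 kg·m²; I_f = 0.9366 + 0.03542 = 0.9721 kg·m².
ω_f = I_p ω_i / I_f = (0.9366)(3.81) / 0.9721 = 3.671 rad/s.

ω_f ≈ 3.67 rad/s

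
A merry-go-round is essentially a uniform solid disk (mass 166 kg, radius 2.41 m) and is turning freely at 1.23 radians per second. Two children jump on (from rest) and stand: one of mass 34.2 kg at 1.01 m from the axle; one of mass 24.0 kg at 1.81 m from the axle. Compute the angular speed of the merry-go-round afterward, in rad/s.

No external torque acts about the axle; L_before = L_after.
I_p = ½(166)(2.41)² = 482.1 kg·m².
Added inertia Σmr² = (34.2)(1.01)² + (24.0)(1.81)² = 113.5 kg·m²; I_f = 482.1 + 113.5 = 595.6 kg·m².
ω_f = I_p ω_i / I_f = (482.1)(1.23) / 595.6 = 0.9956 rad/s.

ω_f ≈ 0.996 rad/s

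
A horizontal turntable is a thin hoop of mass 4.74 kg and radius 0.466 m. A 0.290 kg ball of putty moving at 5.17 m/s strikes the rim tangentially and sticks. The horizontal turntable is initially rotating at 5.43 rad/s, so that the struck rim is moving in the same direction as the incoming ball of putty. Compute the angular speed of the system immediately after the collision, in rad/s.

|ω_f| ≈ 5.76 rad/s

About the axle the impulsive forces during the collision are internal, so angular momentum about that axis is conserved.
I_p = (4.74)(0.466)² = 1.029 kg·m². Taking the sense of the ball of putty's angular momentum as positive, L_{ball} = m v R = (0.290)(5.17)(0.466) = 0.6987 kg·m²/s.
L_i = +I_p ω_p + m v R = +(1.029)(5.43) + 0.6987 = 6.288 kg·m²/s.
After sticking, I_f = I_p + m R² = 1.029 + (0.290)(0.466)² = 1.092 kg·m².
ω_f = L_i / I_f = 6.288 / 1.092 = 5.757 rad/s.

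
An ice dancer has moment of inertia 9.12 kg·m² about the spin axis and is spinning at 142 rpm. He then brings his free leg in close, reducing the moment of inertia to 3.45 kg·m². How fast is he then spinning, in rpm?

Angular momentum about the spin axis is conserved since the torque about it is zero.
ω₂ = I₁ω₁ / I₂ = (9.120)(142 rpm) / (3.450) = 375.4 rpm.

ω₂ ≈ 375 rpm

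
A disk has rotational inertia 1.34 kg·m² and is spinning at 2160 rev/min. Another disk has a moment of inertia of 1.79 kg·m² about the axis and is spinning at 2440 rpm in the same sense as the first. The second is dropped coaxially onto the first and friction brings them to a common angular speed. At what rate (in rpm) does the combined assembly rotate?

The coupling torques are internal; angular momentum about the shared axis is conserved.
Taking A's sense as positive: L = (1.340)(2160) + (1.790)(2440) = 7262 kg·m²·rpm.
Combined I = 1.340 + 1.790 = 3.130 kg·m².
ω_f = L / I = 7262 / 3.130 = 2320 rpm.

|ω_f| ≈ 2320 rpm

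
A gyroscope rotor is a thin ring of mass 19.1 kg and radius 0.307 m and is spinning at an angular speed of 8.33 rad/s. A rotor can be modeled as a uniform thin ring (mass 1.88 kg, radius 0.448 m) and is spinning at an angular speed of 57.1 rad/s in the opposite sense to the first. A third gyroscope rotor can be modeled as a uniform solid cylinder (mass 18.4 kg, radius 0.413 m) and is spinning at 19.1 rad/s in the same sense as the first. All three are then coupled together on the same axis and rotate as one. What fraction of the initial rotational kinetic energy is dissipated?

The coupling torques are internal; angular momentum about the shared axis is conserved.
Moments of inertia: I_A = (19.1)(0.307)² = 1.800 kg·m²; I_B = (1.88)(0.448)² = 0.3773 kg·m²; I_C = ½(18.4)(0.413)² = 1.569 kg·m².
Taking A's sense as positive: L = (1.800)(8.33) − (0.3773)(57.1) + (1.569)(19.1) = 23.42 kg·m²·rad/s.
Combined I = 1.800 + 0.3773 + 1.569 = 3.747 kg·m².
ω_f = L / I = 23.42 / 3.747 = 6.251 rad/s.
KE_i = ½ΣIω² = 963.8 J; KE_f = ½(3.747)(6.251)² = 73.21 J.
Fraction dissipated = (KE_i − KE_f)/KE_i = 0.9240.

fraction ≈ 0.924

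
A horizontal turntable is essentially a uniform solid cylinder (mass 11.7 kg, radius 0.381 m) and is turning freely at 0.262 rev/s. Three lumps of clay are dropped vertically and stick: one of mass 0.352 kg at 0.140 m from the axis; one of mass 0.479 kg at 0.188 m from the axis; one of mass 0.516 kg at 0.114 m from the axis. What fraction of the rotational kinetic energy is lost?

The added mass arrives with no angular momentum about the axis, and any external torque about the axis is negligible, so the system's angular momentum is conserved.
I_p = ½(11.7)(0.381)² = 0.8492 kg·m².
Added inertia Σmr² = (0.352)(0.140)² + (0.479)(0.188)² + (0.516)(0.114)² = 0.03053 kg·m²; I_f = 0.8492 + 0.03053 = 0.8797 kg·m².
ω_f = I_p ω_i / I_f = (0.8492)(0.262) / 0.8797 = 0.2529 rev/s.
KE_i = ½(0.8492)(1.646 rad/s)² = 1.151 J; KE_f = ½(0.8797)(1.589)² = 1.111 J.
Fraction lost = 0.03471.

fraction ≈ 0.0347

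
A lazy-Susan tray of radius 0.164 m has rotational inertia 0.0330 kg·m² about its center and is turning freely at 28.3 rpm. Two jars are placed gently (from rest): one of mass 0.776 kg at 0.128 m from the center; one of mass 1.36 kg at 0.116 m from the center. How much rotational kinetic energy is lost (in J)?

energy lost ≈ 0.0702 J

The added mass arrives with no angular momentum about the center, and any external torque about the center is negligible, so the system's angular momentum is conserved.
Added inertia Σmr² = (0.776)(0.128)² + (1.36)(0.116)² = 0.03101 kg·m²; I_f = 0.03300 + 0.03101 = 0.06401 kg·m².
ω_f = I_p ω_i / I_f = (0.03300)(28.3) / 0.06401 = 14.59 rpm.
KE_i = ½(0.03300)(2.964 rad/s)² = 0.1449 J; KE_f = ½(0.06401)(1.528)² = 0.07471 J.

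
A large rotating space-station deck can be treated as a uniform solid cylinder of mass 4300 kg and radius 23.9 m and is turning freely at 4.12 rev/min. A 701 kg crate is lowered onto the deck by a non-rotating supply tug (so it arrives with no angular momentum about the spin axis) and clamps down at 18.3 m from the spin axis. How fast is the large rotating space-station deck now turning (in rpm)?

The added mass arrives with no angular momentum about the spin axis, and any external torque about the spin axis is negligible, so the system's angular momentum is conserved.
I_p = ½(4300)(23.9)² = 1.228e+06 kg·m².
Added inertia Σmr² = (701)(18.3)² = 2.348e+05 kg·m²; I_f = 1.228e+06 + 2.348e+05 = 1.463e+06 kg·m².
ω_f = I_p ω_i / I_f = (1.228e+06)(4.12) / 1.463e+06 = 3.459 rpm.

ω_f ≈ 3.46 rpm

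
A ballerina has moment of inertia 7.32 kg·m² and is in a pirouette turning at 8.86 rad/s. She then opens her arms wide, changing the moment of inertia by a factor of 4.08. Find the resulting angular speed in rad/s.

ω₂ ≈ 2.17 rad/s

With no external torque about the axis, L is conserved: I₁ω₁ = I₂ω₂.
I₂ = 4.08 × 7.32 = 29.87 kg·m².
ω₂ = I₁ω₁ / I₂ = (7.320)(8.86 rad/s) / (29.87) = 2.172 rad/s.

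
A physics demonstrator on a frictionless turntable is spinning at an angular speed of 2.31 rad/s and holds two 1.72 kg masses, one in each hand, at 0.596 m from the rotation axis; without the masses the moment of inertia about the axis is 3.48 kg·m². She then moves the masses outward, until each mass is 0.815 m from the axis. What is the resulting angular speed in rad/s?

With no external torque about the axis, L is conserved: I₁ω₁ = I₂ω₂.
I₁ = 3.48 + 2(1.72)(0.596)² = 4.702 kg·m²; I₂ = 3.48 + 2(1.72)(0.815)² = 5.765 kg·m².
ω₂ = I₁ω₁ / I₂ = (4.702)(2.31 rad/s) / (5.765) = 1.884 rad/s.

ω₂ ≈ 1.88 rad/s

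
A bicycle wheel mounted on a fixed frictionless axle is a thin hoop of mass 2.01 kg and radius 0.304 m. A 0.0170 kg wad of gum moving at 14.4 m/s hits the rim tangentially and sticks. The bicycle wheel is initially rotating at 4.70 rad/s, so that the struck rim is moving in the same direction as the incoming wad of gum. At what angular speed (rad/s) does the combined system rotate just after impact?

The axle reaction passes through the axle and exerts no torque about it; angular momentum about the axle is conserved through the impact.
I_p = (2.01)(0.304)² = 0.1858 kg·m². Taking the sense of the wad of gum's angular momentum as positive, L_{wad} = m v R = (0.0170)(14.4)(0.304) = 0.07442 kg·m²/s.
L_i = +I_p ω_p + m v R = +(0.1858)(4.70) + 0.07442 = 0.9475 kg·m²/s.
After sticking, I_f = I_p + m R² = 0.1858 + (0.0170)(0.304)² = 0.1873 kg·m².
ω_f = L_i / I_f = 0.9475 / 0.1873 = 5.058 rad/s.

|ω_f| ≈ 5.06 rad/s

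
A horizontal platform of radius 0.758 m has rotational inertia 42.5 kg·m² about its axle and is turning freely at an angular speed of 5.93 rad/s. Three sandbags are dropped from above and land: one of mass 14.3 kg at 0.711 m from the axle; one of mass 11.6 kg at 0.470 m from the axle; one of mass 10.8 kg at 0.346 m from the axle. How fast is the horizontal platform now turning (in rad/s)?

ω_f ≈ 4.70 rad/s

No external torque acts about the axle; L_before = L_after.
Added inertia Σmr² = (14.3)(0.711)² + (11.6)(0.470)² + (10.8)(0.346)² = 11.08 kg·m²; I_f = 42.50 + 11.08 = 53.58 kg·m².
ω_f = I_p ω_i / I_f = (42.50)(5.93) / 53.58 = 4.703 rad/s.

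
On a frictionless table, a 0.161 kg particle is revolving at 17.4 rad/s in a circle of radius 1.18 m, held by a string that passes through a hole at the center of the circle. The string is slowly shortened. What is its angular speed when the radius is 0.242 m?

No torque about the axis ⇒ m r₁² ω₁ = m r₂² ω₂.
ω₂ = ω₁ (r₁/r₂)² = (17.4)(1.18/0.242)² = 413.7 rad/s.

ω₂ ≈ 414 rad/s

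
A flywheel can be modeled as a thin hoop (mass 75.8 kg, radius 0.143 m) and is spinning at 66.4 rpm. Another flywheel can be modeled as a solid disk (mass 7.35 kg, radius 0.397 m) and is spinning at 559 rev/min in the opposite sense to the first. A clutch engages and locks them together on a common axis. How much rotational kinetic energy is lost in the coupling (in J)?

The coupling torques are internal; angular momentum about the shared axis is conserved.
Moments of inertia: I_A = (75.8)(0.143)² = 1.550 kg·m²; I_B = ½(7.35)(0.397)² = 0.5792 kg·m².
Taking A's sense as positive: L = (1.550)(66.4) − (0.5792)(559) = -220.9 kg·m²·rpm.
Combined I = 1.550 + 0.5792 = 2.129 kg·m².
ω_f = L / I = -220.9 / 2.129 = -103.7 rpm.
KE_i = ½ΣIω² = 1030 J; KE_f = ½(2.129)(10.86)² = 125.6 J.

ΔKE lost ≈ 904 J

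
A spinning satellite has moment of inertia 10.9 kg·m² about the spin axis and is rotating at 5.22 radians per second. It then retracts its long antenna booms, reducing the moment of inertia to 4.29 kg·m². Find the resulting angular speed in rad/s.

ω₂ ≈ 13.3 rad/s

Angular momentum about the spin axis is conserved since the torque about it is zero.
ω₂ = I₁ω₁ / I₂ = (10.90)(5.22 rad/s) / (4.290) = 13.26 rad/s.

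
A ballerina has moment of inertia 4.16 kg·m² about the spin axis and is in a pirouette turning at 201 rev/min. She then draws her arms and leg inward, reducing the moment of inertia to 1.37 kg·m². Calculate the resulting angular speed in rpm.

ω₂ ≈ 610 rpm

With no external torque about the axis, L is conserved: I₁ω₁ = I₂ω₂.
ω₂ = I₁ω₁ / I₂ = (4.160)(201 rpm) / (1.370) = 610.3 rpm.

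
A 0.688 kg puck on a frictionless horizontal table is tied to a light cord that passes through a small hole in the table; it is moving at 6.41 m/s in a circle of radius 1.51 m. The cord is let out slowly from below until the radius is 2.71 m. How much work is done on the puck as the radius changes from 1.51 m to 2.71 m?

Central (radial) force ⇒ zero torque about the center ⇒ m v r is constant.
v₂ = v₁ r₁ / r₂ = (6.41)(1.51) / (2.71) = 3.572 m/s.
W = ΔKE = ½m(v₂² − v₁²) = -9.746 J.

W ≈ -9.75 J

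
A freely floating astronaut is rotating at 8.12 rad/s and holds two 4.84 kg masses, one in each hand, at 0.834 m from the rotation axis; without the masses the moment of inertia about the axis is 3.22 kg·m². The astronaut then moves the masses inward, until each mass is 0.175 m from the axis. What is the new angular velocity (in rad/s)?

No external torque acts about the spin axis, so angular momentum is conserved.
I₁ = 3.22 + 2(4.84)(0.834)² = 9.953 kg·m²; I₂ = 3.22 + 2(4.84)(0.175)² = 3.516 kg·m².
ω₂ = I₁ω₁ / I₂ = (9.953)(8.12 rad/s) / (3.516) = 22.98 rad/s.

ω₂ ≈ 23.0 rad/s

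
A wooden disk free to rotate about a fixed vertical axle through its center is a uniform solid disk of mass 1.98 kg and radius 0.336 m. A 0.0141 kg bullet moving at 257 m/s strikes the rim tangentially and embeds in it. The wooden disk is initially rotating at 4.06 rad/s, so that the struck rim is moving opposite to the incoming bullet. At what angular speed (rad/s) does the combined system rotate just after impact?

|ω_f| ≈ 6.74 rad/s

About the axle the impulsive forces during the collision are internal, so angular momentum about that axis is conserved.
I_p = ½(1.98)(0.336)² = 0.1118 kg·m². Taking the sense of the bullet's angular momentum as positive, L_{bullet} = m v R = (0.0141)(257)(0.336) = 1.218 kg·m²/s.
L_i = −I_p ω_p + m v R = −(0.1118)(4.06) + 1.218 = 0.7638 kg·m²/s.
After sticking, I_f = I_p + m R² = 0.1118 + (0.0141)(0.336)² = 0.1134 kg·m².
ω_f = L_i / I_f = 0.7638 / 0.1134 = 6.738 rad/s.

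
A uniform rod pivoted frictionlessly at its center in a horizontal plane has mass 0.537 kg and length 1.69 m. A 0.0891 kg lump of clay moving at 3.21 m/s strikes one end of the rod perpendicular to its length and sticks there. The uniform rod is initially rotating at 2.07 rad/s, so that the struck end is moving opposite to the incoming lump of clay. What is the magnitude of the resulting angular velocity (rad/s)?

About the pivot the impulsive forces during the collision are internal, so angular momentum about that axis is conserved.
I_p = (1/12)(0.537)(1.69)² = 0.1278 kg·m². Taking the sense of the lump of clay's angular momentum as positive, L_{lump} = m v R = (0.0891)(3.21)(1.69/2) = 0.2417 kg·m²/s.
L_i = −I_p ω_p + m v R = −(0.1278)(2.07) + 0.2417 = -0.02289 kg·m²/s.
After sticking, I_f = I_p + m R² = 0.1278 + (0.0891)(1.69/2)² = 0.1914 kg·m².
ω_f = L_i / I_f = -0.02289 / 0.1914 = -0.1196 rad/s.

|ω_f| ≈ 0.120 rad/s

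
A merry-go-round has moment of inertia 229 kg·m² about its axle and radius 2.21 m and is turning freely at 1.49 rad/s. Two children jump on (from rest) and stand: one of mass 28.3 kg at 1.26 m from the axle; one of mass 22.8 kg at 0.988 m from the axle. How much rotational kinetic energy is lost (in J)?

energy lost ≈ 57.7 J

No external torque acts about the axle; L_before = L_after.
Added inertia Σmr² = (28.3)(1.26)² + (22.8)(0.988)² = 67.19 kg·m²; I_f = 229.0 + 67.19 = 296.2 kg·m².
ω_f = I_p ω_i / I_f = (229.0)(1.49) / 296.2 = 1.152 rad/s.
KE_i = ½(229.0)(1.490 rad/s)² = 254.2 J; KE_f = ½(296.2)(1.152)² = 196.5 J.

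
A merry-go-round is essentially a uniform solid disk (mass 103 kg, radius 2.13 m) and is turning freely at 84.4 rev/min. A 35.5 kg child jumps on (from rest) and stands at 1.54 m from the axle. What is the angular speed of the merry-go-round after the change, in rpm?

ω_f ≈ 62.0 rpm

The added mass arrives with no angular momentum about the axle, and any external torque about the axle is negligible, so the system's angular momentum is conserved.
I_p = ½(103)(2.13)² = 233.7 kg·m².
Added inertia Σmr² = (35.5)(1.54)² = 84.19 kg·m²; I_f = 233.7 + 84.19 = 317.8 kg·m².
ω_f = I_p ω_i / I_f = (233.7)(84.4) / 317.8 = 62.04 rpm.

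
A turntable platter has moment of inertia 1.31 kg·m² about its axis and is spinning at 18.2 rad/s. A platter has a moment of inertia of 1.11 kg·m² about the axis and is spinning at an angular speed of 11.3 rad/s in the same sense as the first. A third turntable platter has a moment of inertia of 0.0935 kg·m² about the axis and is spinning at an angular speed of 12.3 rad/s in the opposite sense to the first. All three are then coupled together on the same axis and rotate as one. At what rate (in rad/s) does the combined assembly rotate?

The coupling torques are internal; angular momentum about the shared axis is conserved.
Taking A's sense as positive: L = (1.310)(18.2) + (1.110)(11.3) − (0.09350)(12.3) = 35.23 kg·m²·rad/s.
Combined I = 1.310 + 1.110 + 0.09350 = 2.514 kg·m².
ω_f = L / I = 35.23 / 2.514 = 14.02 rad/s.

|ω_f| ≈ 14.0 rad/s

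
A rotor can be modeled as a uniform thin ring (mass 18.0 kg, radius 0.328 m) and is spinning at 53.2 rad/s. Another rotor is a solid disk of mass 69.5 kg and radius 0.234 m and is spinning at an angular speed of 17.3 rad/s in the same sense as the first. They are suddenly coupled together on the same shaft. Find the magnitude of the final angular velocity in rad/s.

The coupling torques are internal; angular momentum about the shared axis is conserved.
Moments of inertia: I_A = (18.0)(0.328)² = 1.937 kg·m²; I_B = ½(69.5)(0.234)² = 1.903 kg·m².
Taking A's sense as positive: L = (1.937)(53.2) + (1.903)(17.3) = 135.9 kg·m²·rad/s.
Combined I = 1.937 + 1.903 = 3.839 kg·m².
ω_f = L / I = 135.9 / 3.839 = 35.41 rad/s.

|ω_f| ≈ 35.4 rad/s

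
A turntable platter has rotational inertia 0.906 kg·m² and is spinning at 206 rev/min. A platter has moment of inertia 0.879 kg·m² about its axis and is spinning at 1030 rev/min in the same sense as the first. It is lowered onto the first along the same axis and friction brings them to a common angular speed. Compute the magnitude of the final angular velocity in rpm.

|ω_f| ≈ 612 rpm

No external torque acts about the common axis, so total angular momentum is conserved.
Taking A's sense as positive: L = (0.9060)(206) + (0.8790)(1030) = 1092 kg·m²·rpm.
Combined I = 0.9060 + 0.8790 = 1.785 kg·m².
ω_f = L / I = 1092 / 1.785 = 611.8 rpm.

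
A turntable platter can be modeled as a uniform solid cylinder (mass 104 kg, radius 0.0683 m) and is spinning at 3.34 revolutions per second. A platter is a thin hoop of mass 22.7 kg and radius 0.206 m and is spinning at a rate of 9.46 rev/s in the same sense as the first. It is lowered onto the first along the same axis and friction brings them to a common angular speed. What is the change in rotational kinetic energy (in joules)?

ΔKE ≈ -143 J

No external torque acts about the common axis, so total angular momentum is conserved.
Moments of inertia: I_A = ½(104)(0.0683)² = 0.2426 kg·m²; I_B = (22.7)(0.206)² = 0.9633 kg·m².
Taking A's sense as positive: L = (0.2426)(3.34) + (0.9633)(9.46) = 9.923 kg·m²·rev/s.
Combined I = 0.2426 + 0.9633 = 1.206 kg·m².
ω_f = L / I = 9.923 / 1.206 = 8.229 rev/s.
KE_i = ½ΣIω² = 1755 J; KE_f = ½(1.206)(51.70)² = 1612 J.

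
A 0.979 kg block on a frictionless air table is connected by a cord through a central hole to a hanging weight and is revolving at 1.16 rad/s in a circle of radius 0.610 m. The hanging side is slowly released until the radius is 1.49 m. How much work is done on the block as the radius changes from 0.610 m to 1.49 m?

W ≈ -0.204 J

No torque about the axis ⇒ m r₁² ω₁ = m r₂² ω₂.
ω₂ = ω₁ (r₁/r₂)² = (1.16)(0.610/1.49)² = 0.1944 rad/s.
W = ΔKE = ½m(v₂² − v₁²) = -0.2040 J.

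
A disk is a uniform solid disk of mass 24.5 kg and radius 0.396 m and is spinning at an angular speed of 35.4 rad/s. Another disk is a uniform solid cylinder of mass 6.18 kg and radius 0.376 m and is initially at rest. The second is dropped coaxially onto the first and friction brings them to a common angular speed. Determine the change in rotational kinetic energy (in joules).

ΔKE ≈ -223 J

No external torque acts about the common axis, so total angular momentum is conserved.
Moments of inertia: I_A = ½(24.5)(0.396)² = 1.921 kg·m²; I_B = ½(6.18)(0.376)² = 0.4369 kg·m².
Taking A's sense as positive: L = (1.921)(35.4) = 68.00 kg·m²·rad/s.
Combined I = 1.921 + 0.4369 = 2.358 kg·m².
ω_f = L / I = 68.00 / 2.358 = 28.84 rad/s.
KE_i = ½ΣIω² = 1204 J; KE_f = ½(2.358)(28.84)² = 980.6 J.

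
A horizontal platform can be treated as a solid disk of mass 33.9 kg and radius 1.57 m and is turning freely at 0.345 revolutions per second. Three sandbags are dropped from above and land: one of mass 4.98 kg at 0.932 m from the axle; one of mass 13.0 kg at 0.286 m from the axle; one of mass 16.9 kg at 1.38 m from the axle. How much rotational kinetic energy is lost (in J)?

No external torque acts about the axle; L_before = L_after.
I_p = ½(33.9)(1.57)² = 41.78 kg·m².
Added inertia Σmr² = (4.98)(0.932)² + (13.0)(0.286)² + (16.9)(1.38)² = 37.57 kg·m²; I_f = 41.78 + 37.57 = 79.35 kg·m².
ω_f = I_p ω_i / I_f = (41.78)(0.345) / 79.35 = 0.1816 rev/s.
KE_i = ½(41.78)(2.168 rad/s)² = 98.16 J; KE_f = ½(79.35)(1.141)² = 51.68 J.

energy lost ≈ 46.5 J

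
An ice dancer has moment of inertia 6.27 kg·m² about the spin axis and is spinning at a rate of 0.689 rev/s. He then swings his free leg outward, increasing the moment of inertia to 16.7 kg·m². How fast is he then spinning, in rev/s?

Angular momentum about the spin axis is conserved since the torque about it is zero.
ω₂ = I₁ω₁ / I₂ = (6.270)(0.689 rev/s) / (16.70) = 0.2587 rev/s.

ω₂ ≈ 0.259 rev/s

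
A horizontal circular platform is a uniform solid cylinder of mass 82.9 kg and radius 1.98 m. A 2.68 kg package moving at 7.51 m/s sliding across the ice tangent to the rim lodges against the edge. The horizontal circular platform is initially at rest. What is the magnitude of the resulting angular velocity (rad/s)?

The axle reaction passes through the central axle and exerts no torque about it; angular momentum about the central axle is conserved through the impact.
I_p = ½(82.9)(1.98)² = 162.5 kg·m². Taking the sense of the package's angular momentum as positive, L_{package} = m v R = (2.68)(7.51)(1.98) = 39.85 kg·m²/s.
L_i = 0 + 39.85 = 39.85 kg·m²/s.
After sticking, I_f = I_p + m R² = 162.5 + (2.68)(1.98)² = 173.0 kg·m².
ω_f = L_i / I_f = 39.85 / 173.0 = 0.2303 rad/s.

|ω_f| ≈ 0.230 rad/s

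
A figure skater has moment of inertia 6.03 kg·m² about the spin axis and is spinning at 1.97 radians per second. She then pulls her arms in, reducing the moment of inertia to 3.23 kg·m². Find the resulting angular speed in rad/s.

No external torque acts about the spin axis, so angular momentum is conserved.
ω₂ = I₁ω₁ / I₂ = (6.030)(1.97 rad/s) / (3.230) = 3.678 rad/s.

ω₂ ≈ 3.68 rad/s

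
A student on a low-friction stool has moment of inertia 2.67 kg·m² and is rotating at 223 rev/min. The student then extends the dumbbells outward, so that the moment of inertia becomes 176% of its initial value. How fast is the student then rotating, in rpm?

No external torque acts about the spin axis, so angular momentum is conserved.
I₂ = 1.76 × 2.67 = 4.699 kg·m².
ω₂ = I₁ω₁ / I₂ = (2.670)(223 rpm) / (4.699) = 126.7 rpm.

ω₂ ≈ 127 rpm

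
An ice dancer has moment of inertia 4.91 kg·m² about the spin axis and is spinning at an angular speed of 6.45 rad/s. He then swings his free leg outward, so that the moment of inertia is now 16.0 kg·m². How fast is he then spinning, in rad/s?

No external torque acts about the spin axis, so angular momentum is conserved.
ω₂ = I₁ω₁ / I₂ = (4.910)(6.45 rad/s) / (16.00) = 1.979 rad/s.

ω₂ ≈ 1.98 rad/s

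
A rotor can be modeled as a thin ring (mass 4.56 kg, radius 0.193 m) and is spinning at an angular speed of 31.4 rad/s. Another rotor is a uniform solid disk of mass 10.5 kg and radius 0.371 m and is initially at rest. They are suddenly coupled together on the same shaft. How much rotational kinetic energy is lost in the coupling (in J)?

ΔKE lost ≈ 67.8 J

No external torque acts about the common axis, so total angular momentum is conserved.
Moments of inertia: I_A = (4.56)(0.193)² = 0.1699 kg·m²; I_B = ½(10.5)(0.371)² = 0.7226 kg·m².
Taking A's sense as positive: L = (0.1699)(31.4) = 5.333 kg·m²·rad/s.
Combined I = 0.1699 + 0.7226 = 0.8925 kg·m².
ω_f = L / I = 5.333 / 0.8925 = 5.976 rad/s.
KE_i = ½ΣIω² = 83.74 J; KE_f = ½(0.8925)(5.976)² = 15.94 J.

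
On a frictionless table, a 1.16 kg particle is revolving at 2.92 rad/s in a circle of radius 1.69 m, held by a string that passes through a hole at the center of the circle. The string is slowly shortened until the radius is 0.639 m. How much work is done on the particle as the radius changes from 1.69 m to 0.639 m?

W ≈ 84.7 J

No torque about the axis ⇒ m r₁² ω₁ = m r₂² ω₂.
ω₂ = ω₁ (r₁/r₂)² = (2.92)(1.69/0.639)² = 20.42 rad/s.
W = ΔKE = ½m(v₂² − v₁²) = 84.67 J.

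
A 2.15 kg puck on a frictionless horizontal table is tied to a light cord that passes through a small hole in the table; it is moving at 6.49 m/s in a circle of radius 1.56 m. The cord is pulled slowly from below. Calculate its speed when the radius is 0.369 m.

v₂ ≈ 27.4 m/s

The only horizontal force on the mass is along the cord (radial), so it exerts no torque about the hole and angular momentum m v r is conserved.
v₂ = v₁ r₁ / r₂ = (6.49)(1.56) / (0.369) = 27.44 m/s.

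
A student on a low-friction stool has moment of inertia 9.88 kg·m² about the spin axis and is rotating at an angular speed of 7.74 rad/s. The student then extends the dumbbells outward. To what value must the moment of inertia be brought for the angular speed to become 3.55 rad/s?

Angular momentum about the spin axis is conserved since the torque about it is zero.
I₂ = I₁ω₁ / ω₂ = (9.88)(7.74) / (3.55) = 21.54 kg·m².

I₂ ≈ 21.5 kg·m²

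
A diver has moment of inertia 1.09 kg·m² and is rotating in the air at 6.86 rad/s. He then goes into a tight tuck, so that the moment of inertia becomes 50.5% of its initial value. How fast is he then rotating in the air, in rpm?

ω₂ ≈ 130 rpm

With no external torque about the axis, L is conserved: I₁ω₁ = I₂ω₂.
I₂ = 0.505 × 1.09 = 0.5504 kg·m².
ω₂ = I₁ω₁ / I₂ = (1.090)(6.86 rad/s) / (0.5504) = 13.58 rad/s = 129.7 rpm.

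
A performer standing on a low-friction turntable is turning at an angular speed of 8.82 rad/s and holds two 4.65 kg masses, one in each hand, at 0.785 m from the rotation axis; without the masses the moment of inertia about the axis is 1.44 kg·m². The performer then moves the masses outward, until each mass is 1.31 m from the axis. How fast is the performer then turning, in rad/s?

ω₂ ≈ 3.63 rad/s

No external torque acts about the spin axis, so angular momentum is conserved.
I₁ = 1.44 + 2(4.65)(0.785)² = 7.171 kg·m²; I₂ = 1.44 + 2(4.65)(1.31)² = 17.40 kg·m².
ω₂ = I₁ω₁ / I₂ = (7.171)(8.82 rad/s) / (17.40) = 3.635 rad/s.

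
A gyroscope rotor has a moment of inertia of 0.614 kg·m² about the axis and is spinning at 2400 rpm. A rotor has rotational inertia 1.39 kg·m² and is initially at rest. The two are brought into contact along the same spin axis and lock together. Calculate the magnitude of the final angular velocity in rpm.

No external torque acts about the common axis, so total angular momentum is conserved.
Taking A's sense as positive: L = (0.6140)(2400) = 1474 kg·m²·rpm.
Combined I = 0.6140 + 1.390 = 2.004 kg·m².
ω_f = L / I = 1474 / 2.004 = 735.3 rpm.

|ω_f| ≈ 735 rpm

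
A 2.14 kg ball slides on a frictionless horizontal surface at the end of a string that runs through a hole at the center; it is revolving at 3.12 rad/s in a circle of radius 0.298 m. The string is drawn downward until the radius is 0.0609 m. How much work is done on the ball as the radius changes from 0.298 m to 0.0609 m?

The constraining force is radial, so m r² ω about the center is conserved.
ω₂ = ω₁ (r₁/r₂)² = (3.12)(0.298/0.0609)² = 74.71 rad/s.
W = ΔKE = ½m(v₂² − v₁²) = 21.22 J.

W ≈ 21.2 J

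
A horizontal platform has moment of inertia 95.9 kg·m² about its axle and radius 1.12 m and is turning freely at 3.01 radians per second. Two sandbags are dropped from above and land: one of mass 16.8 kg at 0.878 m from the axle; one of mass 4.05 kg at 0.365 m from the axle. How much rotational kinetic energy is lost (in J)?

energy lost ≈ 53.6 J

No external torque acts about the axle; L_before = L_after.
Added inertia Σmr² = (16.8)(0.878)² + (4.05)(0.365)² = 13.49 kg·m²; I_f = 95.90 + 13.49 = 109.4 kg·m².
ω_f = I_p ω_i / I_f = (95.90)(3.01) / 109.4 = 2.639 rad/s.
KE_i = ½(95.90)(3.010 rad/s)² = 434.4 J; KE_f = ½(109.4)(2.639)² = 380.9 J.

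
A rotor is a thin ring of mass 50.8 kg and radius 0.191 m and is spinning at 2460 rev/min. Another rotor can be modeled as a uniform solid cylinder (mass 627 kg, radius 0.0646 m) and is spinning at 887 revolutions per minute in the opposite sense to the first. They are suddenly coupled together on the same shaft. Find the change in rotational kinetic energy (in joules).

The coupling torques are internal; angular momentum about the shared axis is conserved.
Moments of inertia: I_A = (50.8)(0.191)² = 1.853 kg·m²; I_B = ½(627)(0.0646)² = 1.308 kg·m².
Taking A's sense as positive: L = (1.853)(2460) − (1.308)(887) = 3399 kg·m²·rpm.
Combined I = 1.853 + 1.308 = 3.162 kg·m².
ω_f = L / I = 3399 / 3.162 = 1075 rpm.
KE_i = ½ΣIω² = 67140 J; KE_f = ½(3.162)(112.6)² = 20030 J.

ΔKE ≈ -47100 J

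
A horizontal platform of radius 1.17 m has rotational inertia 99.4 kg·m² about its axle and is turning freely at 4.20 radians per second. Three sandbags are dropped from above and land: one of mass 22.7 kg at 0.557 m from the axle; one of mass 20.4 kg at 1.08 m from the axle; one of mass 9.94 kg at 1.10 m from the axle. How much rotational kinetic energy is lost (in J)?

energy lost ≈ 264 J

The added mass arrives with no angular momentum about the axle, and any external torque about the axle is negligible, so the system's angular momentum is conserved.
Added inertia Σmr² = (22.7)(0.557)² + (20.4)(1.08)² + (9.94)(1.10)² = 42.86 kg·m²; I_f = 99.40 + 42.86 = 142.3 kg·m².
ω_f = I_p ω_i / I_f = (99.40)(4.20) / 142.3 = 2.935 rad/s.
KE_i = ½(99.40)(4.200 rad/s)² = 876.7 J; KE_f = ½(142.3)(2.935)² = 612.6 J.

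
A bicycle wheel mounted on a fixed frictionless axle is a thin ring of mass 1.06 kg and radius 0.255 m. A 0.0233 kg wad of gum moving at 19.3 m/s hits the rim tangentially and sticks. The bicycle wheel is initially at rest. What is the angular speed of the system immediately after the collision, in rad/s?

About the axle the impulsive forces during the collision are internal, so angular momentum about that axis is conserved.
I_p = (1.06)(0.255)² = 0.06893 kg·m². Taking the sense of the wad of gum's angular momentum as positive, L_{wad} = m v R = (0.0233)(19.3)(0.255) = 0.1147 kg·m²/s.
L_i = 0 + 0.1147 = 0.1147 kg·m²/s.
After sticking, I_f = I_p + m R² = 0.06893 + (0.0233)(0.255)² = 0.07044 kg·m².
ω_f = L_i / I_f = 0.1147 / 0.07044 = 1.628 rad/s.

|ω_f| ≈ 1.63 rad/s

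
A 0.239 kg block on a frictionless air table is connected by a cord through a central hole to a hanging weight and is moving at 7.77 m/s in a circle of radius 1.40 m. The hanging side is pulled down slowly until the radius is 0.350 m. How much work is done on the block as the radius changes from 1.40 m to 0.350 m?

The only horizontal force on the mass is along the cord (radial), so it exerts no torque about the hole and angular momentum m v r is conserved.
v₂ = v₁ r₁ / r₂ = (7.77)(1.40) / (0.350) = 31.08 m/s.
W = ΔKE = ½m(v₂² − v₁²) = 108.2 J.

W ≈ 108 J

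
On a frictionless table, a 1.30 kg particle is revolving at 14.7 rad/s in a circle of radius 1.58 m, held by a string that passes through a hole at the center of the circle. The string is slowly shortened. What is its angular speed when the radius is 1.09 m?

ω₂ ≈ 30.9 rad/s

No torque about the axis ⇒ m r₁² ω₁ = m r₂² ω₂.
ω₂ = ω₁ (r₁/r₂)² = (14.7)(1.58/1.09)² = 30.89 rad/s.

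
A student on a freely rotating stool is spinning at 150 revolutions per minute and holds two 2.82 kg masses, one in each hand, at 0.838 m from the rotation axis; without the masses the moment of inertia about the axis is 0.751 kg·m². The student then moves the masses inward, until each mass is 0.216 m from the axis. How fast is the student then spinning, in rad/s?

ω₂ ≈ 73.0 rad/s

No external torque acts about the spin axis, so angular momentum is conserved.
I₁ = 0.751 + 2(2.82)(0.838)² = 4.712 kg·m²; I₂ = 0.751 + 2(2.82)(0.216)² = 1.014 kg·m².
ω₂ = I₁ω₁ / I₂ = (4.712)(150 rpm) / (1.014) = 696.9 rpm = 72.98 rad/s.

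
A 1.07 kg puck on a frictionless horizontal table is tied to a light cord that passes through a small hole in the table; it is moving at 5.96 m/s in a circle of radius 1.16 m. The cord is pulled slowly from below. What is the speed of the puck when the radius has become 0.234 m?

The only horizontal force on the mass is along the cord (radial), so it exerts no torque about the hole and angular momentum m v r is conserved.
v₂ = v₁ r₁ / r₂ = (5.96)(1.16) / (0.234) = 29.55 m/s.

v₂ ≈ 29.5 m/s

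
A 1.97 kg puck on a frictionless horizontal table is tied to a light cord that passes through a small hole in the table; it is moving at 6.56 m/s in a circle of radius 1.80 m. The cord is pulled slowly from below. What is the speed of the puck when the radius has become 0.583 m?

Central (radial) force ⇒ zero torque about the center ⇒ m v r is constant.
v₂ = v₁ r₁ / r₂ = (6.56)(1.80) / (0.583) = 20.25 m/s.

v₂ ≈ 20.3 m/s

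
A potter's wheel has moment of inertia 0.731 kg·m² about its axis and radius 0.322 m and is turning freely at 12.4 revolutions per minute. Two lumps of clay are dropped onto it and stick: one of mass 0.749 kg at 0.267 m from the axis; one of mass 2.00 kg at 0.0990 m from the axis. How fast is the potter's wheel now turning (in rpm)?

The added mass arrives with no angular momentum about the axis, and any external torque about the axis is negligible, so the system's angular momentum is conserved.
Added inertia Σmr² = (0.749)(0.267)² + (2.00)(0.0990)² = 0.07300 kg·m²; I_f = 0.7310 + 0.07300 = 0.8040 kg·m².
ω_f = I_p ω_i / I_f = (0.7310)(12.4) / 0.8040 = 11.27 rpm.

ω_f ≈ 11.3 rpm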